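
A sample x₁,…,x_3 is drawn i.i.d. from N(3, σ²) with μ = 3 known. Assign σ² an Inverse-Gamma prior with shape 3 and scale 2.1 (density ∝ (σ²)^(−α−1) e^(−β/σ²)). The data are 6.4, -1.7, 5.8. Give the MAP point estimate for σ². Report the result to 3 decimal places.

σ̂²_MAP = 4.154

Sum of squared deviations about the known mean: SS = (6.4−3)² + (-1.7−3)² + (5.8−3)² = 41.49.
The Normal likelihood contributes (σ²)^(−n/2) exp(−SS/(2σ²)), so the posterior is Inverse-Gamma(α + n/2, β + SS/2) = Inverse-Gamma(4.5, 22.845).
The mode of Inverse-Gamma(a, b) is b/(a+1) = 22.845/5.5 ≈ 4.154.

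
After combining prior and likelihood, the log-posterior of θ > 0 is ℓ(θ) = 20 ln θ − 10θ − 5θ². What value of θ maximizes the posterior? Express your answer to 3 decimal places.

ℓ'(θ) = 20/θ − 10 − 10θ. Setting this to zero and multiplying by θ: 10θ² + 10θ − 20 = 0.
θ = (−10 + √(10² + 4·10·20)) / (2·10) = (−10 + √900) / 20 = (−10 + 30)/20 = 1.
ℓ''(θ) = −20/θ² − 10 < 0, confirming a maximum.

θ̂_MAP = 1.000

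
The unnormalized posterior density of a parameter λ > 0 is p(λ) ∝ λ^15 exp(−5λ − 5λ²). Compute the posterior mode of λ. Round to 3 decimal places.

ℓ'(λ) = 15/λ − 5 − 10λ. Setting this to zero and multiplying by λ: 10λ² + 5λ − 15 = 0.
λ = (−5 + √(5² + 4·10·15)) / (2·10) = (−5 + √625) / 20 = (−5 + 25)/20 = 1.
ℓ''(λ) = −15/λ² − 10 < 0, confirming a maximum.

λ̂_MAP = 1.000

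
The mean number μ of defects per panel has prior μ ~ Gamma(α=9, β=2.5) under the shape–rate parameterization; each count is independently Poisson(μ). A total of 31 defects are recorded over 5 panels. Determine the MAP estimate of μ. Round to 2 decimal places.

μ̂_MAP = 5.20

Σxᵢ = 31, n = 5.
Posterior ∝ μ^8e^(−2.5μ) · μ^31e^(−5μ) = μ^39e^(−7.5μ), i.e. Gamma(shape=40, rate=7.5).
The mode of a Gamma(a, b) with a ≥ 1 (shape–rate) is (a−1)/b = 39/7.5 ≈ 5.20.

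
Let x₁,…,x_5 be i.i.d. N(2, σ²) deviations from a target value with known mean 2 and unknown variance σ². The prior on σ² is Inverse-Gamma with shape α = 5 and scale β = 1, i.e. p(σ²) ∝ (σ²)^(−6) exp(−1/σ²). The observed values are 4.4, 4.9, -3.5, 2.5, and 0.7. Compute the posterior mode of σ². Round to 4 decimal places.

Sum of squared deviations about the known mean: SS = (4.4−2)² + (4.9−2)² + (-3.5−2)² + (2.5−2)² + (0.7−2)² = 46.36.
The Normal likelihood contributes (σ²)^(−n/2) exp(−SS/(2σ²)), so the posterior is Inverse-Gamma(α + n/2, β + SS/2) = Inverse-Gamma(7.5, 24.18).
The mode of Inverse-Gamma(a, b) is b/(a+1) = 24.18/8.5 ≈ 2.8447.

σ̂²_MAP = 2.8447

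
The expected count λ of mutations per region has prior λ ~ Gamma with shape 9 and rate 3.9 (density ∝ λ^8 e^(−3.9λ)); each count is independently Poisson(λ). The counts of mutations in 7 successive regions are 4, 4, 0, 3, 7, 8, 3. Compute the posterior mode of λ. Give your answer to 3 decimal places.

λ̂_MAP = 3.394

Σxᵢ = 4+4+0+3+7+8+3 = 29, with n = 7.
Posterior ∝ λ^8e^(−3.9λ) · λ^29e^(−7λ) = λ^37e^(−10.9λ), i.e. Gamma(shape=38, rate=10.9).
The mode of a Gamma(a, b) with a ≥ 1 (shape–rate) is (a−1)/b = 37/10.9 ≈ 3.394.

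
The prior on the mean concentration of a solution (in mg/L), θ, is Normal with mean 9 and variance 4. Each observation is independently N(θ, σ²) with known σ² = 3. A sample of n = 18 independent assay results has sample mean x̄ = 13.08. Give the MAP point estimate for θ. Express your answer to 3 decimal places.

n = 18, x̄ = 13.08.
For a Normal prior and Normal likelihood with known variance, the posterior is Normal; its mode equals its mean, the precision-weighted average.
Prior precision 1/σ₀² = 1/4 = 0.25; data precision n/σ² = 18/3 = 6.
θ̂ = (0.25·9 + 6·13.08) / (0.25 + 6) = 80.73/6.25 = 12.9168 ≈ 12.917.

θ̂_MAP = 12.917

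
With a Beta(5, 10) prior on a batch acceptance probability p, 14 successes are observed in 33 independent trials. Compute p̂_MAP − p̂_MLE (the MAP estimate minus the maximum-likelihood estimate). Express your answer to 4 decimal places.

MAP − MLE = -0.0329

Posterior is Beta(19, 29); MAP = (19−1)/(48−2) = 18/46 ≈ 0.39130.
MLE ignores the prior: p̂_MLE = k/n = 14/33 ≈ 0.42424.
Difference = 18/46 − 14/33 = -25/759 ≈ -0.0329.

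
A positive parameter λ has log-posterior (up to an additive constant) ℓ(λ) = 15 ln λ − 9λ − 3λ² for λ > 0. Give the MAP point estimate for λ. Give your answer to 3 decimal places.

ℓ'(λ) = 15/λ − 9 − 6λ. Setting this to zero and multiplying by λ: 6λ² + 9λ − 15 = 0.
λ = (−9 + √(9² + 4·6·15)) / (2·6) = (−9 + √441) / 12 = (−9 + 21)/12 = 1.
ℓ''(λ) = −15/λ² − 6 < 0, confirming a maximum.

λ̂_MAP = 1.000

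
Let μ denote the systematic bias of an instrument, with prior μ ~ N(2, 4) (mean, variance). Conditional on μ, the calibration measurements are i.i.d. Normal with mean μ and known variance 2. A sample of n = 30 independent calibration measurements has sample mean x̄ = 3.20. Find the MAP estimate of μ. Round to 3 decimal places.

n = 30, x̄ = 3.20.
For a Normal prior and Normal likelihood with known variance, the posterior is Normal; its mode equals its mean, the precision-weighted average.
Prior precision 1/σ₀² = 1/4 = 0.25; data precision n/σ² = 30/2 = 15.
μ̂ = (0.25·2 + 15·3.2) / (0.25 + 15) = 48.5/15.25 = 194/61 ≈ 3.180.

μ̂_MAP = 3.180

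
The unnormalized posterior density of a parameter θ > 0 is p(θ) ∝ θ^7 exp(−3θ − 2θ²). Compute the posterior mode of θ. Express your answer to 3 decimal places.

ℓ'(θ) = 7/θ − 3 − 4θ. Setting this to zero and multiplying by θ: 4θ² + 3θ − 7 = 0.
θ = (−3 + √(3² + 4·4·7)) / (2·4) = (−3 + √121) / 8 = (−3 + 11)/8 = 1.
ℓ''(θ) = −7/θ² − 4 < 0, confirming a maximum.

θ̂_MAP = 1.000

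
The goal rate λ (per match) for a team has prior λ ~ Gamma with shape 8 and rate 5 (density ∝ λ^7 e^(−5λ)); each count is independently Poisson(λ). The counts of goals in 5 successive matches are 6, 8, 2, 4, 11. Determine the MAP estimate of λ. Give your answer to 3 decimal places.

Σxᵢ = 6+8+2+4+11 = 31, with n = 5.
Posterior ∝ λ^7e^(−5λ) · λ^31e^(−5λ) = λ^38e^(−10λ), i.e. Gamma(shape=39, rate=10).
The mode of a Gamma(a, b) with a ≥ 1 (shape–rate) is (a−1)/b = 38/10 ≈ 3.800.

λ̂_MAP = 3.800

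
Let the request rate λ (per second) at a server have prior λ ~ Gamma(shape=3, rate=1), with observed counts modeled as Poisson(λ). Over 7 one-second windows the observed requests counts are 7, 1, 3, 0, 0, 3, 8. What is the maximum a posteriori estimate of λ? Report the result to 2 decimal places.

λ̂_MAP = 3.00

Σxᵢ = 7+1+3+0+0+3+8 = 22, with n = 7.
Posterior ∝ λ^2e^(−1λ) · λ^22e^(−7λ) = λ^24e^(−8λ), i.e. Gamma(shape=25, rate=8).
The mode of a Gamma(a, b) with a ≥ 1 (shape–rate) is (a−1)/b = 24/8 ≈ 3.00.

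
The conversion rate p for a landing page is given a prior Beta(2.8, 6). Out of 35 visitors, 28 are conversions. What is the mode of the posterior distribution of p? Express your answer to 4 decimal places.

Prior: Beta(2.8, 6).
Data: 28 successes in 35 trials. The binomial likelihood contributes p^28(1−p)^7, so the posterior is Beta(2.8+28, 6+7) = Beta(30.8, 13).
For Beta(a, b) with a, b > 1 the mode is (a−1)/(a+b−2) = 29.8/41.8 ≈ 0.7129.

p̂_MAP = 0.7129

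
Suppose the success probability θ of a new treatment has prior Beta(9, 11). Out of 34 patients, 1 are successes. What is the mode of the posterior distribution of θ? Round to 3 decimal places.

θ̂_MAP = 0.173

Prior: Beta(9, 11).
Data: 1 success in 34 trials. The binomial likelihood contributes θ(1−θ)^33, so the posterior is Beta(9+1, 11+33) = Beta(10, 44).
For Beta(a, b) with a, b > 1 the mode is (a−1)/(a+b−2) = 9/52 ≈ 0.173.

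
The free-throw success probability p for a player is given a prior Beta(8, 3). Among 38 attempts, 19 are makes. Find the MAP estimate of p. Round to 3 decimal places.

Prior: Beta(8, 3).
Data: 19 successes in 38 trials. The binomial likelihood contributes p^19(1−p)^19, so the posterior is Beta(8+19, 3+19) = Beta(27, 22).
For Beta(a, b) with a, b > 1 the mode is (a−1)/(a+b−2) = 26/47 ≈ 0.553.

p̂_MAP = 0.553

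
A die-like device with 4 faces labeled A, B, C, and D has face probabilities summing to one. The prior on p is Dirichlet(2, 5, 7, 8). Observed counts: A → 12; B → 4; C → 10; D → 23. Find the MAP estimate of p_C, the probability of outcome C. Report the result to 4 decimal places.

The posterior is Dirichlet(αᵢ + nᵢ) = Dirichlet(14, 9, 17, 31).
For a Dirichlet(a₁,…,a_K) with all aᵢ > 1, the mode has j-th component (aⱼ − 1)/(Σaᵢ − K).
Here Σaᵢ = 71 and K = 4, so p_C = (17 − 1)/(71 − 4) = 16/67 ≈ 0.2388.

MAP estimate of p_C = 0.2388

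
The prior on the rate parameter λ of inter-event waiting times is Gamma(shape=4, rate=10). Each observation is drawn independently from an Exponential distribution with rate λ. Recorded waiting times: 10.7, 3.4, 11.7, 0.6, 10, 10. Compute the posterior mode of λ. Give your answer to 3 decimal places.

λ̂_MAP = 0.160

The Exponential(rate=λ) likelihood is ∝ λ^n e^(−λΣtᵢ). Here n = 6 and Σtᵢ = 10.7 + 3.4 + 11.7 + 0.6 + 10 + 10 = 46.4.
Posterior ∝ λ^3e^(−10λ) · λ^6e^(−46.4λ) = λ^9e^(−56.4λ), i.e. Gamma(10, 56.4).
Mode = (a−1)/b = 9/56.4 ≈ 0.160.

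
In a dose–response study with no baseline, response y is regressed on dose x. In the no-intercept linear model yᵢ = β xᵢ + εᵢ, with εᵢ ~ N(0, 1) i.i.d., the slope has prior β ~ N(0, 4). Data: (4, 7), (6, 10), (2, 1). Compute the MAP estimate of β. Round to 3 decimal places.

log p(β | y) = −Σ(yᵢ − βxᵢ)²/(2·1) − β²/(2·4) + const.
Setting the derivative to zero: Σxᵢ(yᵢ − βxᵢ)/1 − β/4 = 0, so β = Σxᵢyᵢ / (Σxᵢ² + σ²/τ²).
Σxᵢyᵢ = 4·7 + 6·10 + 2·1 = 90; Σxᵢ² = 56; σ²/τ² = 0.25.
β̂_MAP = 90 / (56 + 0.25) = 90/56.25 ≈ 1.600.

β̂_MAP = 1.600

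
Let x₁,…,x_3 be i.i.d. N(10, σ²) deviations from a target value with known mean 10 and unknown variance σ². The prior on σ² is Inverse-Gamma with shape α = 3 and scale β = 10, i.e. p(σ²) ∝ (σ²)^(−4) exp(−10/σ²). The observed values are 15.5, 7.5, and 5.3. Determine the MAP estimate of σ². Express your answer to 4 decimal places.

σ̂²_MAP = 7.1445

Sum of squared deviations about the known mean: SS = (15.5−10)² + (7.5−10)² + (5.3−10)² = 58.59.
The Normal likelihood contributes (σ²)^(−n/2) exp(−SS/(2σ²)), so the posterior is Inverse-Gamma(α + n/2, β + SS/2) = Inverse-Gamma(4.5, 39.295).
The mode of Inverse-Gamma(a, b) is b/(a+1) = 39.295/5.5 ≈ 7.1445.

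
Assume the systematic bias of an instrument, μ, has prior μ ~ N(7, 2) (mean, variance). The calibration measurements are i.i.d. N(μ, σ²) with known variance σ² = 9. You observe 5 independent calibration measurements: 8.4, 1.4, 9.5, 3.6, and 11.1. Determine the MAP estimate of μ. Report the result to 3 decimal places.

n = 5; x̄ = (8.4 + 1.4 + 9.5 + 3.6 + 11.1)/5 = 34/5 = 6.8.
For a Normal prior and Normal likelihood with known variance, the posterior is Normal; its mode equals its mean, the precision-weighted average.
Prior precision 1/σ₀² = 1/2 = 0.5; data precision n/σ² = 5/9.
μ̂ = (0.5·7 + (5/9)·6.8) / (0.5 + 5/9) = (131/18)/(19/18) = 131/19 ≈ 6.895.

μ̂_MAP = 6.895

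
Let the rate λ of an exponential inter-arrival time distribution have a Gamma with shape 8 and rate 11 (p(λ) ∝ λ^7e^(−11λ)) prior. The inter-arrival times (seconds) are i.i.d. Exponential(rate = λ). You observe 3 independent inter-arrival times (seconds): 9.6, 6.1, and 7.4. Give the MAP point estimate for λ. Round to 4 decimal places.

λ̂_MAP = 0.2933

The Exponential(rate=λ) likelihood is ∝ λ^n e^(−λΣtᵢ). Here n = 3 and Σtᵢ = 9.6 + 6.1 + 7.4 = 23.1.
Posterior ∝ λ^7e^(−11λ) · λ^3e^(−23.1λ) = λ^10e^(−34.1λ), i.e. Gamma(11, 34.1).
Mode = (a−1)/b = 10/34.1 ≈ 0.2933.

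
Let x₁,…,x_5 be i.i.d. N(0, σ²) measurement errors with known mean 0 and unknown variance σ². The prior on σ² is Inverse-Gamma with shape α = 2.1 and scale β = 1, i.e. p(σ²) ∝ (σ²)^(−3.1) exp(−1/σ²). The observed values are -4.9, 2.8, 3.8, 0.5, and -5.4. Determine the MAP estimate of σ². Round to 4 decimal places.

Sum of squared deviations about the known mean: SS = (-4.9−0)² + (2.8−0)² + (3.8−0)² + (0.5−0)² + (-5.4−0)² = 75.7.
The Normal likelihood contributes (σ²)^(−n/2) exp(−SS/(2σ²)), so the posterior is Inverse-Gamma(α + n/2, β + SS/2) = Inverse-Gamma(4.6, 38.85).
The mode of Inverse-Gamma(a, b) is b/(a+1) = 38.85/5.6 ≈ 6.9375.

σ̂²_MAP = 6.9375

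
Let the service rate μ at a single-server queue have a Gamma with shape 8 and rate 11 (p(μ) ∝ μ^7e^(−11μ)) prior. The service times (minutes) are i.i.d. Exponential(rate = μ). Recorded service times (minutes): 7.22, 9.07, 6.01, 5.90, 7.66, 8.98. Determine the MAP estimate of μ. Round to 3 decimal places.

The Exponential(rate=μ) likelihood is ∝ μ^n e^(−μΣtᵢ). Here n = 6 and Σtᵢ = 7.22 + 9.07 + 6.01 + 5.90 + 7.66 + 8.98 = 44.84.
Posterior ∝ μ^7e^(−11μ) · μ^6e^(−44.84μ) = μ^13e^(−55.84μ), i.e. Gamma(14, 55.84).
Mode = (a−1)/b = 13/55.84 ≈ 0.233.

μ̂_MAP = 0.233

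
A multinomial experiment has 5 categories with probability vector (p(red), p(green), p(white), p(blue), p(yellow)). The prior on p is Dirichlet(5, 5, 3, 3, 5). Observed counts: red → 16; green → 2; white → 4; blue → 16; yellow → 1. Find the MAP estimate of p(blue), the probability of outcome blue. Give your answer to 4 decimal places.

MAP estimate of p(blue) = 0.3273

The posterior is Dirichlet(αᵢ + nᵢ) = Dirichlet(21, 7, 7, 19, 6).
For a Dirichlet(a₁,…,a_K) with all aᵢ > 1, the mode has j-th component (aⱼ − 1)/(Σaᵢ − K).
Here Σaᵢ = 60 and K = 5, so p(blue) = (19 − 1)/(60 − 5) = 18/55 ≈ 0.3273.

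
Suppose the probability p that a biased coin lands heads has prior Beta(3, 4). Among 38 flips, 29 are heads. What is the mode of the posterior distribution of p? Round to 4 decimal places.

Prior: Beta(3, 4).
Data: 29 successes in 38 trials. The binomial likelihood contributes p^29(1−p)^9, so the posterior is Beta(3+29, 4+9) = Beta(32, 13).
For Beta(a, b) with a, b > 1 the mode is (a−1)/(a+b−2) = 31/43 ≈ 0.7209.

p̂_MAP = 0.7209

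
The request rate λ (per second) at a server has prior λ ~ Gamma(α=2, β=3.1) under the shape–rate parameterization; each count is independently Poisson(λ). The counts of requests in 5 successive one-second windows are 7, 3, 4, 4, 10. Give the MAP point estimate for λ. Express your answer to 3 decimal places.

Σxᵢ = 7+3+4+4+10 = 28, with n = 5.
Posterior ∝ λe^(−3.1λ) · λ^28e^(−5λ) = λ^29e^(−8.1λ), i.e. Gamma(shape=30, rate=8.1).
The mode of a Gamma(a, b) with a ≥ 1 (shape–rate) is (a−1)/b = 29/8.1 ≈ 3.580.

λ̂_MAP = 3.580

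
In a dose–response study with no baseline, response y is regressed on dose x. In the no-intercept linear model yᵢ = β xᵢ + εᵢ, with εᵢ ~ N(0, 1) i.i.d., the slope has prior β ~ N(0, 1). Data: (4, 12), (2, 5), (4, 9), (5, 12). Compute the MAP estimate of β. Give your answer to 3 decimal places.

β̂_MAP = 2.484

log p(β | y) = −Σ(yᵢ − βxᵢ)²/(2·1) − β²/(2·1) + const.
Setting the derivative to zero: Σxᵢ(yᵢ − βxᵢ)/1 − β/1 = 0, so β = Σxᵢyᵢ / (Σxᵢ² + σ²/τ²).
Σxᵢyᵢ = 4·12 + 2·5 + 4·9 + 5·12 = 154; Σxᵢ² = 61; σ²/τ² = 1.
β̂_MAP = 154 / (61 + 1) = 154/62 ≈ 2.484.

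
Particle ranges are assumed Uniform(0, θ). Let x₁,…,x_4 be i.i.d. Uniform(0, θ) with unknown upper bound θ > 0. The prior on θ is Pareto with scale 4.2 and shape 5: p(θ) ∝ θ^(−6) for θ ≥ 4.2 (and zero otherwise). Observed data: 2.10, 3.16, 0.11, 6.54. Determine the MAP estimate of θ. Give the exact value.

θ̂_MAP = 6.54

The Uniform(0, θ) likelihood is θ^(−n) for θ ≥ max(xᵢ), zero otherwise. Here max(xᵢ) = 6.54.
Posterior ∝ θ^(−6) · θ^(−4) = θ^(−10) on θ ≥ max(4.2, 6.54) = 6.54.
This density is strictly decreasing in θ, so the posterior mode lies at the lower boundary of the support.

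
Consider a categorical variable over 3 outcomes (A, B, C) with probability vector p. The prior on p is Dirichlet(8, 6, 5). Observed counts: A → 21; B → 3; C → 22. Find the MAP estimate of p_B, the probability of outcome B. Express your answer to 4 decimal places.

MAP estimate of p_B = 0.1290

The posterior is Dirichlet(αᵢ + nᵢ) = Dirichlet(29, 9, 27).
For a Dirichlet(a₁,…,a_K) with all aᵢ > 1, the mode has j-th component (aⱼ − 1)/(Σaᵢ − K).
Here Σaᵢ = 65 and K = 3, so p_B = (9 − 1)/(65 − 3) = 8/62 ≈ 0.1290.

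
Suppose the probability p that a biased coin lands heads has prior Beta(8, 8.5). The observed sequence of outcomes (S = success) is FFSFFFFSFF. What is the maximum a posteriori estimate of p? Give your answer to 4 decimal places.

Prior: Beta(8, 8.5).
Data: 2 successes in 10 trials (from the sequence). The binomial likelihood contributes p^2(1−p)^8, so the posterior is Beta(8+2, 8.5+8) = Beta(10, 16.5).
For Beta(a, b) with a, b > 1 the mode is (a−1)/(a+b−2) = 9/24.5 ≈ 0.3673.

p̂_MAP = 0.3673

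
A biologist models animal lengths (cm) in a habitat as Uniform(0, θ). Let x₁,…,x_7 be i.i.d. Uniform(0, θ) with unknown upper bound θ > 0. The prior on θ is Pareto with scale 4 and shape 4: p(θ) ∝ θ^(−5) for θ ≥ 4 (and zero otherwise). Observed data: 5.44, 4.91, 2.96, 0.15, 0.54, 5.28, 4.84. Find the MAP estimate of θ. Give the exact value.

The Uniform(0, θ) likelihood is θ^(−n) for θ ≥ max(xᵢ), zero otherwise. Here max(xᵢ) = 5.44.
Posterior ∝ θ^(−5) · θ^(−7) = θ^(−12) on θ ≥ max(4, 5.44) = 5.44.
This density is strictly decreasing in θ, so the posterior mode lies at the lower boundary of the support.

θ̂_MAP = 5.44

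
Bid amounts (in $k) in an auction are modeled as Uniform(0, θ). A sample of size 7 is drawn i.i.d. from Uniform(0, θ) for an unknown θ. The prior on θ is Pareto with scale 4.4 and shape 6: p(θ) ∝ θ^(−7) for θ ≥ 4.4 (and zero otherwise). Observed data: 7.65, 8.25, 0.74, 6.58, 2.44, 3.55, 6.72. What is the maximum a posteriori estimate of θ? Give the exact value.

The Uniform(0, θ) likelihood is θ^(−n) for θ ≥ max(xᵢ), zero otherwise. Here max(xᵢ) = 8.25.
Posterior ∝ θ^(−7) · θ^(−7) = θ^(−14) on θ ≥ max(4.4, 8.25) = 8.25.
This density is strictly decreasing in θ, so the posterior mode lies at the lower boundary of the support.

θ̂_MAP = 8.25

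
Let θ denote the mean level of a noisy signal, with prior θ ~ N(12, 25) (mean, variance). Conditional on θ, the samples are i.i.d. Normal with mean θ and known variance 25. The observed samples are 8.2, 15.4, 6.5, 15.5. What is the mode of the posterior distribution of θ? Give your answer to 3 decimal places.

θ̂_MAP = 11.520

n = 4; x̄ = (8.2 + 15.4 + 6.5 + 15.5)/4 = 45.6/4 = 11.4.
For a Normal prior and Normal likelihood with known variance, the posterior is Normal; its mode equals its mean, the precision-weighted average.
Prior precision 1/σ₀² = 1/25 = 0.04; data precision n/σ² = 4/25 = 0.16.
θ̂ = (0.04·12 + 0.16·11.4) / (0.04 + 0.16) = 2.304/0.2 = 11.520.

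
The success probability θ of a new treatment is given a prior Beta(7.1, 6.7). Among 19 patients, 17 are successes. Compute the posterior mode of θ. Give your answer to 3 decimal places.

Prior: Beta(7.1, 6.7).
Data: 17 successes in 19 trials. The binomial likelihood contributes θ^17(1−θ)^2, so the posterior is Beta(7.1+17, 6.7+2) = Beta(24.1, 8.7).
For Beta(a, b) with a, b > 1 the mode is (a−1)/(a+b−2) = 23.1/30.8 ≈ 0.750.

θ̂_MAP = 0.750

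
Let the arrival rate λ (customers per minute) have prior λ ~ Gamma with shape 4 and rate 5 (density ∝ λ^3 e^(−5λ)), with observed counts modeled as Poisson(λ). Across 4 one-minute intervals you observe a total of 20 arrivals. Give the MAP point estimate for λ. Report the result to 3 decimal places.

λ̂_MAP = 2.556

Σxᵢ = 20, n = 4.
Posterior ∝ λ^3e^(−5λ) · λ^20e^(−4λ) = λ^23e^(−9λ), i.e. Gamma(shape=24, rate=9).
The mode of a Gamma(a, b) with a ≥ 1 (shape–rate) is (a−1)/b = 23/9 ≈ 2.556.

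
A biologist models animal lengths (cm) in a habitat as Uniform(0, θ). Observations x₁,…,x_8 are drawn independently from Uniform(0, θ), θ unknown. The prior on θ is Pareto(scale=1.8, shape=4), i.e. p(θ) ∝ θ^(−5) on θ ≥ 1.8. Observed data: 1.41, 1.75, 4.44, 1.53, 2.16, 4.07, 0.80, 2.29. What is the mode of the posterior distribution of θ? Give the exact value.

θ̂_MAP = 4.44

The Uniform(0, θ) likelihood is θ^(−n) for θ ≥ max(xᵢ), zero otherwise. Here max(xᵢ) = 4.44.
Posterior ∝ θ^(−5) · θ^(−8) = θ^(−13) on θ ≥ max(1.8, 4.44) = 4.44.
This density is strictly decreasing in θ, so the posterior mode lies at the lower boundary of the support.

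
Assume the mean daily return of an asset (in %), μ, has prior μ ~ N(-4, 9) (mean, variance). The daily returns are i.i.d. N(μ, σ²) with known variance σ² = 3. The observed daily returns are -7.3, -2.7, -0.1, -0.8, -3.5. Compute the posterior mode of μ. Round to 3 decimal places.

μ̂_MAP = -2.950

n = 5; x̄ = ((-7.3) + (-2.7) + (-0.1) + (-0.8) + (-3.5))/5 = -14.4/5 = -2.88.
For a Normal prior and Normal likelihood with known variance, the posterior is Normal; its mode equals its mean, the precision-weighted average.
Prior precision 1/σ₀² = 1/9; data precision n/σ² = 5/3.
μ̂ = ((1/9)·(-4) + (5/3)·(-2.88)) / (1/9 + 5/3) = (-236/45)/(16/9) = -2.950.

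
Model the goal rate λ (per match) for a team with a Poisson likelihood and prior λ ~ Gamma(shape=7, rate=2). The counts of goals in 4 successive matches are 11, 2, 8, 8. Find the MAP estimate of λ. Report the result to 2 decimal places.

λ̂_MAP = 5.83

Σxᵢ = 11+2+8+8 = 29, with n = 4.
Posterior ∝ λ^6e^(−2λ) · λ^29e^(−4λ) = λ^35e^(−6λ), i.e. Gamma(shape=36, rate=6).
The mode of a Gamma(a, b) with a ≥ 1 (shape–rate) is (a−1)/b = 35/6 ≈ 5.83.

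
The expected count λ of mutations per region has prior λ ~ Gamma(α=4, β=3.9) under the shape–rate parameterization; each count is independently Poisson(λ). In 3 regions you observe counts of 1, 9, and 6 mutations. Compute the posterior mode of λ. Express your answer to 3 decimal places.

Σxᵢ = 1+9+6 = 16, with n = 3.
Posterior ∝ λ^3e^(−3.9λ) · λ^16e^(−3λ) = λ^19e^(−6.9λ), i.e. Gamma(shape=20, rate=6.9).
The mode of a Gamma(a, b) with a ≥ 1 (shape–rate) is (a−1)/b = 19/6.9 ≈ 2.754.

λ̂_MAP = 2.754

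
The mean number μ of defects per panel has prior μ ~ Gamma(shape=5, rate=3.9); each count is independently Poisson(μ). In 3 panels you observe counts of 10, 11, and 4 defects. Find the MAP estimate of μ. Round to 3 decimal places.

μ̂_MAP = 4.203

Σxᵢ = 10+11+4 = 25, with n = 3.
Posterior ∝ μ^4e^(−3.9μ) · μ^25e^(−3μ) = μ^29e^(−6.9μ), i.e. Gamma(shape=30, rate=6.9).
The mode of a Gamma(a, b) with a ≥ 1 (shape–rate) is (a−1)/b = 29/6.9 ≈ 4.203.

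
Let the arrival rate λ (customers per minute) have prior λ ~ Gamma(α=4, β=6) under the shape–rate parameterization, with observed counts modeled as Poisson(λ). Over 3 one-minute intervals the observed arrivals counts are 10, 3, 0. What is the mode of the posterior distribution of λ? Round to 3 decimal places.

λ̂_MAP = 1.778

Σxᵢ = 10+3+0 = 13, with n = 3.
Posterior ∝ λ^3e^(−6λ) · λ^13e^(−3λ) = λ^16e^(−9λ), i.e. Gamma(shape=17, rate=9).
The mode of a Gamma(a, b) with a ≥ 1 (shape–rate) is (a−1)/b = 16/9 ≈ 1.778.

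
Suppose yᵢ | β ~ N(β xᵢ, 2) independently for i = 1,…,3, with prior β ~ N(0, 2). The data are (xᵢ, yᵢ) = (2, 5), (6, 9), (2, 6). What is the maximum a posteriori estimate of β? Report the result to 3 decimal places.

β̂_MAP = 1.689

log p(β | y) = −Σ(yᵢ − βxᵢ)²/(2·2) − β²/(2·2) + const.
Setting the derivative to zero: Σxᵢ(yᵢ − βxᵢ)/2 − β/2 = 0, so β = Σxᵢyᵢ / (Σxᵢ² + σ²/τ²).
Σxᵢyᵢ = 2·5 + 6·9 + 2·6 = 76; Σxᵢ² = 44; σ²/τ² = 1.
β̂_MAP = 76 / (44 + 1) = 76/45 ≈ 1.689.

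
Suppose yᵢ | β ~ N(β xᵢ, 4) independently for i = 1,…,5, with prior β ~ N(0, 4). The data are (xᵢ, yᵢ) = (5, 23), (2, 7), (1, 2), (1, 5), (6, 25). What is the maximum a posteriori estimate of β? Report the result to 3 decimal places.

log p(β | y) = −Σ(yᵢ − βxᵢ)²/(2·4) − β²/(2·4) + const.
Setting the derivative to zero: Σxᵢ(yᵢ − βxᵢ)/4 − β/4 = 0, so β = Σxᵢyᵢ / (Σxᵢ² + σ²/τ²).
Σxᵢyᵢ = 5·23 + 2·7 + 1·2 + 1·5 + 6·25 = 286; Σxᵢ² = 67; σ²/τ² = 1.
β̂_MAP = 286 / (67 + 1) = 286/68 ≈ 4.206.

β̂_MAP = 4.206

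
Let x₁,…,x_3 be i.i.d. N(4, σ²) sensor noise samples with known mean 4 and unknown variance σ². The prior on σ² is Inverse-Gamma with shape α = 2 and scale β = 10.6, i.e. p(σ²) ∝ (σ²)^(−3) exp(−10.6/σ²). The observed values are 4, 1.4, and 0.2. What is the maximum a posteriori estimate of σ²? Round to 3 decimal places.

σ̂²_MAP = 4.711

Sum of squared deviations about the known mean: SS = (4−4)² + (1.4−4)² + (0.2−4)² = 21.2.
The Normal likelihood contributes (σ²)^(−n/2) exp(−SS/(2σ²)), so the posterior is Inverse-Gamma(α + n/2, β + SS/2) = Inverse-Gamma(3.5, 21.2).
The mode of Inverse-Gamma(a, b) is b/(a+1) = 21.2/4.5 ≈ 4.711.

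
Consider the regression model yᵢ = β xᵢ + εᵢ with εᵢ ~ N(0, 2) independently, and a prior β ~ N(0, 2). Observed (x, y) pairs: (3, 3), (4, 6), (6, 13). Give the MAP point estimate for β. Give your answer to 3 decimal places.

log p(β | y) = −Σ(yᵢ − βxᵢ)²/(2·2) − β²/(2·2) + const.
Setting the derivative to zero: Σxᵢ(yᵢ − βxᵢ)/2 − β/2 = 0, so β = Σxᵢyᵢ / (Σxᵢ² + σ²/τ²).
Σxᵢyᵢ = 3·3 + 4·6 + 6·13 = 111; Σxᵢ² = 61; σ²/τ² = 1.
β̂_MAP = 111 / (61 + 1) = 111/62 ≈ 1.790.

β̂_MAP = 1.790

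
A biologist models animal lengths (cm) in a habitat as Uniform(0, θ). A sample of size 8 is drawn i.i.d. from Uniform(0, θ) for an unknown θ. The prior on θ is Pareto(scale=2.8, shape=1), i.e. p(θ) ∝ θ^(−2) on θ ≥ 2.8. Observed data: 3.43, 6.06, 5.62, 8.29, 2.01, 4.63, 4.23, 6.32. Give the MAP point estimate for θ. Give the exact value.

The Uniform(0, θ) likelihood is θ^(−n) for θ ≥ max(xᵢ), zero otherwise. Here max(xᵢ) = 8.29.
Posterior ∝ θ^(−2) · θ^(−8) = θ^(−10) on θ ≥ max(2.8, 8.29) = 8.29.
This density is strictly decreasing in θ, so the posterior mode lies at the lower boundary of the support.

θ̂_MAP = 8.29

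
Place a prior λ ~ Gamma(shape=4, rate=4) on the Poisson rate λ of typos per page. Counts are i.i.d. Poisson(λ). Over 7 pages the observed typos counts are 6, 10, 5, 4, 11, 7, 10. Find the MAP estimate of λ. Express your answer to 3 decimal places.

Σxᵢ = 6+10+5+4+11+7+10 = 53, with n = 7.
Posterior ∝ λ^3e^(−4λ) · λ^53e^(−7λ) = λ^56e^(−11λ), i.e. Gamma(shape=57, rate=11).
The mode of a Gamma(a, b) with a ≥ 1 (shape–rate) is (a−1)/b = 56/11 ≈ 5.091.

λ̂_MAP = 5.091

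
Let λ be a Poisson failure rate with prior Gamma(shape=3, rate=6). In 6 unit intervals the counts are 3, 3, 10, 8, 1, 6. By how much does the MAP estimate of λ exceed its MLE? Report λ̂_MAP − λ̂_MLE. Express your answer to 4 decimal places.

MAP − MLE = -2.4167

Σxᵢ = 31. Posterior is Gamma(34, 12); MAP = (34−1)/12 = 33/12 ≈ 2.75000.
MLE = x̄ = 31/6 ≈ 5.16667.
Difference = 33/12 − 31/6 = -29/12 ≈ -2.4167.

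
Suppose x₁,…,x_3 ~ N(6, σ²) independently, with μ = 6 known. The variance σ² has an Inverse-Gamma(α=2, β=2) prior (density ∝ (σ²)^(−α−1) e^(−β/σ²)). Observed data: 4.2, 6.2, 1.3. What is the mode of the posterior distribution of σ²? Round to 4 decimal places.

Sum of squared deviations about the known mean: SS = (4.2−6)² + (6.2−6)² + (1.3−6)² = 25.37.
The Normal likelihood contributes (σ²)^(−n/2) exp(−SS/(2σ²)), so the posterior is Inverse-Gamma(α + n/2, β + SS/2) = Inverse-Gamma(3.5, 14.685).
The mode of Inverse-Gamma(a, b) is b/(a+1) = 14.685/4.5 ≈ 3.2633.

σ̂²_MAP = 3.2633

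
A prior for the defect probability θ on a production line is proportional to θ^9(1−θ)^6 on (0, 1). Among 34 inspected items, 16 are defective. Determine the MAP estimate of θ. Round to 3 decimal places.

The prior density ∝ θ^9(1−θ)^6 is the kernel of Beta(10, 7).
Data: 16 successes in 34 trials. The binomial likelihood contributes θ^16(1−θ)^18, so the posterior is Beta(10+16, 7+18) = Beta(26, 25).
For Beta(a, b) with a, b > 1 the mode is (a−1)/(a+b−2) = 25/49 ≈ 0.510.

θ̂_MAP = 0.510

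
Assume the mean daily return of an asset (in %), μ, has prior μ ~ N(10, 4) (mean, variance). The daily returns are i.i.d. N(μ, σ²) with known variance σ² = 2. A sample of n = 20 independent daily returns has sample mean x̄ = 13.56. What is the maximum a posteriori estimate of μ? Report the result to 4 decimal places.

μ̂_MAP = 13.4732

n = 20, x̄ = 13.56.
For a Normal prior and Normal likelihood with known variance, the posterior is Normal; its mode equals its mean, the precision-weighted average.
Prior precision 1/σ₀² = 1/4 = 0.25; data precision n/σ² = 20/2 = 10.
μ̂ = (0.25·10 + 10·13.56) / (0.25 + 10) = 138.1/10.25 = 2762/205 ≈ 13.4732.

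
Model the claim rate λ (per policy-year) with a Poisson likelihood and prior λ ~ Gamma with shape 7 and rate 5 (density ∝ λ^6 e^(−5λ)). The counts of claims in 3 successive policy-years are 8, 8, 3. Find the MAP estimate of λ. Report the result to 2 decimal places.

λ̂_MAP = 3.13

Σxᵢ = 8+8+3 = 19, with n = 3.
Posterior ∝ λ^6e^(−5λ) · λ^19e^(−3λ) = λ^25e^(−8λ), i.e. Gamma(shape=26, rate=8).
The mode of a Gamma(a, b) with a ≥ 1 (shape–rate) is (a−1)/b = 25/8 ≈ 3.13.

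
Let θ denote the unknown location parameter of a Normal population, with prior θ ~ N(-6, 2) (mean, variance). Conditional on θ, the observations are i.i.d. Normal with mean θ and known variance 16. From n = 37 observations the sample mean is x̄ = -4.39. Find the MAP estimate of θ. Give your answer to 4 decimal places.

θ̂_MAP = -4.6762

n = 37, x̄ = -4.39.
For a Normal prior and Normal likelihood with known variance, the posterior is Normal; its mode equals its mean, the precision-weighted average.
Prior precision 1/σ₀² = 1/2 = 0.5; data precision n/σ² = 37/16 = 2.3125.
θ̂ = (0.5·(-6) + 2.3125·(-4.39)) / (0.5 + 2.3125) = (-13.151875)/2.8125 = -21043/4500 ≈ -4.6762.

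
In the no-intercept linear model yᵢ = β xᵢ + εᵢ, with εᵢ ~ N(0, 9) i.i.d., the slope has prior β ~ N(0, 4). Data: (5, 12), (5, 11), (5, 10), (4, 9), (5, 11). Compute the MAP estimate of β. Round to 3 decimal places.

log p(β | y) = −Σ(yᵢ − βxᵢ)²/(2·9) − β²/(2·4) + const.
Setting the derivative to zero: Σxᵢ(yᵢ − βxᵢ)/9 − β/4 = 0, so β = Σxᵢyᵢ / (Σxᵢ² + σ²/τ²).
Σxᵢyᵢ = 5·12 + 5·11 + 5·10 + 4·9 + 5·11 = 256; Σxᵢ² = 116; σ²/τ² = 2.25.
β̂_MAP = 256 / (116 + 2.25) = 256/118.25 ≈ 2.165.

β̂_MAP = 2.165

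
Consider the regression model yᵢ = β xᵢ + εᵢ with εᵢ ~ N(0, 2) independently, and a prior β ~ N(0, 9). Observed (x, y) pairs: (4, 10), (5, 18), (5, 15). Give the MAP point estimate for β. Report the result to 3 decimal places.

log p(β | y) = −Σ(yᵢ − βxᵢ)²/(2·2) − β²/(2·9) + const.
Setting the derivative to zero: Σxᵢ(yᵢ − βxᵢ)/2 − β/9 = 0, so β = Σxᵢyᵢ / (Σxᵢ² + σ²/τ²).
Σxᵢyᵢ = 4·10 + 5·18 + 5·15 = 205; Σxᵢ² = 66; σ²/τ² = 2/9.
β̂_MAP = 205 / (66 + 2/9) = 205/(596/9) = 1845/596 ≈ 3.096.

β̂_MAP = 3.096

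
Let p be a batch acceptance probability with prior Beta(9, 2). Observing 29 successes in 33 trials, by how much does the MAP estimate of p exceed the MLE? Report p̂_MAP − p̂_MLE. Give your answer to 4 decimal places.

Posterior is Beta(38, 6); MAP = (38−1)/(44−2) = 37/42 ≈ 0.88095.
MLE ignores the prior: p̂_MLE = k/n = 29/33 ≈ 0.87879.
Difference = 37/42 − 29/33 = 1/462 ≈ 0.0022.

MAP − MLE = 0.0022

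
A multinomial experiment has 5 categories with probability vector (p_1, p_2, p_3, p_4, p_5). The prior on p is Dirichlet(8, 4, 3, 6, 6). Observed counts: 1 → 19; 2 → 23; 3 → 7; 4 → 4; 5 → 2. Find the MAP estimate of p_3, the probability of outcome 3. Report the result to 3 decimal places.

MAP estimate: 0.117

The posterior is Dirichlet(αᵢ + nᵢ) = Dirichlet(27, 27, 10, 10, 8).
For a Dirichlet(a₁,…,a_K) with all aᵢ > 1, the mode has j-th component (aⱼ − 1)/(Σaᵢ − K).
Here Σaᵢ = 82 and K = 5, so p_3 = (10 − 1)/(82 − 5) = 9/77 ≈ 0.117.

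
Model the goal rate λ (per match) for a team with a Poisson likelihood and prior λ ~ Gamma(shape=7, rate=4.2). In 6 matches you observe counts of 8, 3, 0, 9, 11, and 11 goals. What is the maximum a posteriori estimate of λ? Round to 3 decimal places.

λ̂_MAP = 4.706

Σxᵢ = 8+3+0+9+11+11 = 42, with n = 6.
Posterior ∝ λ^6e^(−4.2λ) · λ^42e^(−6λ) = λ^48e^(−10.2λ), i.e. Gamma(shape=49, rate=10.2).
The mode of a Gamma(a, b) with a ≥ 1 (shape–rate) is (a−1)/b = 48/10.2 ≈ 4.706.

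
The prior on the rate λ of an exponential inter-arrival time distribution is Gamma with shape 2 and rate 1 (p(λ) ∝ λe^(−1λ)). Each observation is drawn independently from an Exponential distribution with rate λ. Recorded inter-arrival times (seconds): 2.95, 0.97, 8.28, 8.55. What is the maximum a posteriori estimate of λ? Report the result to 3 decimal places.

λ̂_MAP = 0.230

The Exponential(rate=λ) likelihood is ∝ λ^n e^(−λΣtᵢ). Here n = 4 and Σtᵢ = 2.95 + 0.97 + 8.28 + 8.55 = 20.75.
Posterior ∝ λe^(−1λ) · λ^4e^(−20.75λ) = λ^5e^(−21.75λ), i.e. Gamma(6, 21.75).
Mode = (a−1)/b = 5/21.75 ≈ 0.230.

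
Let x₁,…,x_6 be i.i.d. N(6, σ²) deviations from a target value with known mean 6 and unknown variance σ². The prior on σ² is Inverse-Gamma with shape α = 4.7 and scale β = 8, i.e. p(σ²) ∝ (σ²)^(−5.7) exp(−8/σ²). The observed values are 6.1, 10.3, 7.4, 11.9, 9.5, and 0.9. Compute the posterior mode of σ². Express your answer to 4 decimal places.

Sum of squared deviations about the known mean: SS = (6.1−6)² + (10.3−6)² + (7.4−6)² + (11.9−6)² + (9.5−6)² + (0.9−6)² = 93.53.
The Normal likelihood contributes (σ²)^(−n/2) exp(−SS/(2σ²)), so the posterior is Inverse-Gamma(α + n/2, β + SS/2) = Inverse-Gamma(7.7, 54.765).
The mode of Inverse-Gamma(a, b) is b/(a+1) = 54.765/8.7 ≈ 6.2948.

σ̂²_MAP = 6.2948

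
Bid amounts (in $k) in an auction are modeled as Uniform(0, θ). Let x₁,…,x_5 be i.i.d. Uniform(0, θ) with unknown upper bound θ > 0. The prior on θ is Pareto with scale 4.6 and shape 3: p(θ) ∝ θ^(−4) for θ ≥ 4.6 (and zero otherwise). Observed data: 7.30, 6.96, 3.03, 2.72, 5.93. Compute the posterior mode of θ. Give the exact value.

θ̂_MAP = 7.30

The Uniform(0, θ) likelihood is θ^(−n) for θ ≥ max(xᵢ), zero otherwise. Here max(xᵢ) = 7.30.
Posterior ∝ θ^(−4) · θ^(−5) = θ^(−9) on θ ≥ max(4.6, 7.30) = 7.30.
This density is strictly decreasing in θ, so the posterior mode lies at the lower boundary of the support.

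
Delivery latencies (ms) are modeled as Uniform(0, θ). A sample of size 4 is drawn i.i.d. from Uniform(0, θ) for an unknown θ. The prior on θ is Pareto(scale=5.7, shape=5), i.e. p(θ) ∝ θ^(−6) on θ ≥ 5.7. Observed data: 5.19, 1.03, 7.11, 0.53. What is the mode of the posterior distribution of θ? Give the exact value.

θ̂_MAP = 7.11

The Uniform(0, θ) likelihood is θ^(−n) for θ ≥ max(xᵢ), zero otherwise. Here max(xᵢ) = 7.11.
Posterior ∝ θ^(−6) · θ^(−4) = θ^(−10) on θ ≥ max(5.7, 7.11) = 7.11.
This density is strictly decreasing in θ, so the posterior mode lies at the lower boundary of the support.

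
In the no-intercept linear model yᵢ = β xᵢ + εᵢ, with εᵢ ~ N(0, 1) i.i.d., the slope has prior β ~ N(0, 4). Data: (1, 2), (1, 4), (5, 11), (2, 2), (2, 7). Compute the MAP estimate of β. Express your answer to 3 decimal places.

β̂_MAP = 2.241

log p(β | y) = −Σ(yᵢ − βxᵢ)²/(2·1) − β²/(2·4) + const.
Setting the derivative to zero: Σxᵢ(yᵢ − βxᵢ)/1 − β/4 = 0, so β = Σxᵢyᵢ / (Σxᵢ² + σ²/τ²).
Σxᵢyᵢ = 1·2 + 1·4 + 5·11 + 2·2 + 2·7 = 79; Σxᵢ² = 35; σ²/τ² = 0.25.
β̂_MAP = 79 / (35 + 0.25) = 79/35.25 ≈ 2.241.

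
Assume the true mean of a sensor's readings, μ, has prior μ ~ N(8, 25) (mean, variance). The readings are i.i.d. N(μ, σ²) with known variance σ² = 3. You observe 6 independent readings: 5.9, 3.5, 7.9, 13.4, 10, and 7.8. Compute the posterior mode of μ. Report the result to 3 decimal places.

μ̂_MAP = 8.082

n = 6; x̄ = (5.9 + 3.5 + 7.9 + 13.4 + 10 + 7.8)/6 = 48.5/6 = 97/12 ≈ 8.0833.
For a Normal prior and Normal likelihood with known variance, the posterior is Normal; its mode equals its mean, the precision-weighted average.
Prior precision 1/σ₀² = 1/25 = 0.04; data precision n/σ² = 6/3 = 2.
μ̂ = (0.04·8 + 2·(97/12)) / (0.04 + 2) = (2473/150)/2.04 = 2473/306 ≈ 8.082.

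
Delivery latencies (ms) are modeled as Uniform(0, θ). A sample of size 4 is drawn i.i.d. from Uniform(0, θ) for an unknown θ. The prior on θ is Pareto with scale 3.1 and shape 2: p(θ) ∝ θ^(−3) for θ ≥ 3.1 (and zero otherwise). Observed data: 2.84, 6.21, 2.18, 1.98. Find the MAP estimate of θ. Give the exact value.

The Uniform(0, θ) likelihood is θ^(−n) for θ ≥ max(xᵢ), zero otherwise. Here max(xᵢ) = 6.21.
Posterior ∝ θ^(−3) · θ^(−4) = θ^(−7) on θ ≥ max(3.1, 6.21) = 6.21.
This density is strictly decreasing in θ, so the posterior mode lies at the lower boundary of the support.

θ̂_MAP = 6.21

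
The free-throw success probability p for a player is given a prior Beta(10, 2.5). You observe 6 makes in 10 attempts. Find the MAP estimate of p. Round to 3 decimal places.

Prior: Beta(10, 2.5).
Data: 6 successes in 10 trials. The binomial likelihood contributes p^6(1−p)^4, so the posterior is Beta(10+6, 2.5+4) = Beta(16, 6.5).
For Beta(a, b) with a, b > 1 the mode is (a−1)/(a+b−2) = 15/20.5 ≈ 0.732.

p̂_MAP = 0.732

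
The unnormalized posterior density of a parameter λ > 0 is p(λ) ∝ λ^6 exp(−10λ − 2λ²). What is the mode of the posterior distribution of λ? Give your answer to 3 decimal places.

ℓ'(λ) = 6/λ − 10 − 4λ. Setting this to zero and multiplying by λ: 4λ² + 10λ − 6 = 0.
λ = (−10 + √(10² + 4·4·6)) / (2·4) = (−10 + √196) / 8 = (−10 + 14)/8 = 1/2.
ℓ''(λ) = −6/λ² − 4 < 0, confirming a maximum.

λ̂_MAP = 0.500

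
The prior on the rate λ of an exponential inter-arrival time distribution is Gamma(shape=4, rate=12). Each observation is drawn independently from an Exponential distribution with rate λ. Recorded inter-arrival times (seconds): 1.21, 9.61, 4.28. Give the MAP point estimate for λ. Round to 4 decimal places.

The Exponential(rate=λ) likelihood is ∝ λ^n e^(−λΣtᵢ). Here n = 3 and Σtᵢ = 1.21 + 9.61 + 4.28 = 15.10.
Posterior ∝ λ^3e^(−12λ) · λ^3e^(−15.10λ) = λ^6e^(−27.10λ), i.e. Gamma(7, 27.10).
Mode = (a−1)/b = 6/27.10 ≈ 0.2214.

λ̂_MAP = 0.2214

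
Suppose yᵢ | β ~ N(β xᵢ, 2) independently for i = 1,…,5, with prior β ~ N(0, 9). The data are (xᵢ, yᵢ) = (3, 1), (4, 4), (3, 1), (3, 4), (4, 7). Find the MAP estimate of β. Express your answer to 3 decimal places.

log p(β | y) = −Σ(yᵢ − βxᵢ)²/(2·2) − β²/(2·9) + const.
Setting the derivative to zero: Σxᵢ(yᵢ − βxᵢ)/2 − β/9 = 0, so β = Σxᵢyᵢ / (Σxᵢ² + σ²/τ²).
Σxᵢyᵢ = 3·1 + 4·4 + 3·1 + 3·4 + 4·7 = 62; Σxᵢ² = 59; σ²/τ² = 2/9.
β̂_MAP = 62 / (59 + 2/9) = 62/(533/9) = 558/533 ≈ 1.047.

β̂_MAP = 1.047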